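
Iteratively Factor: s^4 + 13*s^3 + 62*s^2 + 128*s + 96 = (s + 3)*(s^3 + 10*s^2 + 32*s + 32) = (s + 3)*(s + 4)*(s^2 + 6*s + 8) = (s + 2)*(s + 3)*(s + 4)*(s + 4)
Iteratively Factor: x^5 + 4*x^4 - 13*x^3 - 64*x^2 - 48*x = (x + 4)*(x^4 - 13*x^2 - 12*x) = (x + 3)*(x + 4)*(x^3 - 3*x^2 - 4*x) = x*(x + 3)*(x + 4)*(x^2 - 3*x - 4) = x*(x - 4)*(x + 3)*(x + 4)*(x + 1)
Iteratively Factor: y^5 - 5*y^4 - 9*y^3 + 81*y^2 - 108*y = (y - 3)*(y^4 - 2*y^3 - 15*y^2 + 36*y) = (y - 3)^2*(y^3 + y^2 - 12*y) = (y - 3)^3*(y^2 + 4*y) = y*(y - 3)^3*(y + 4)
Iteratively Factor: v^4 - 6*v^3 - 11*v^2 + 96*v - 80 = (v + 4)*(v^3 - 10*v^2 + 29*v - 20) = (v - 5)*(v + 4)*(v^2 - 5*v + 4) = (v - 5)*(v - 1)*(v + 4)*(v - 4)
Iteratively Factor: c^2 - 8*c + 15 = (c - 5)*(c - 3)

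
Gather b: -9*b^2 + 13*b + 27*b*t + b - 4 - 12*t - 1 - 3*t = -9*b^2 + b*(27*t + 14) - 15*t - 5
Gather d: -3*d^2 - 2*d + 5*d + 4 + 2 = -3*d^2 + 3*d + 6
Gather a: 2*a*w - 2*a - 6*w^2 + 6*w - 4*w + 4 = a*(2*w - 2) - 6*w^2 + 2*w + 4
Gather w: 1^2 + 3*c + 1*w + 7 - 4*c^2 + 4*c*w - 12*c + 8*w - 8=-4*c^2 - 9*c + w*(4*c + 9)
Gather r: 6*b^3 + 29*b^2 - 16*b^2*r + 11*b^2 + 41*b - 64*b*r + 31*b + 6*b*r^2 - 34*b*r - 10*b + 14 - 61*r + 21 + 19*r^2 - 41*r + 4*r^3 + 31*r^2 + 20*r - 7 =6*b^3 + 40*b^2 + 62*b + 4*r^3 + r^2*(6*b + 50) + r*(-16*b^2 - 98*b - 82) + 28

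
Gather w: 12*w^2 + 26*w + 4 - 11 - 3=12*w^2 + 26*w - 10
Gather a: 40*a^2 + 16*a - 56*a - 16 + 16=40*a^2 - 40*a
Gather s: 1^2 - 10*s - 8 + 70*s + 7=60*s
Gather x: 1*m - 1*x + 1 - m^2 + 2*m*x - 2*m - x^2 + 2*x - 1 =-m^2 - m - x^2 + x*(2*m + 1)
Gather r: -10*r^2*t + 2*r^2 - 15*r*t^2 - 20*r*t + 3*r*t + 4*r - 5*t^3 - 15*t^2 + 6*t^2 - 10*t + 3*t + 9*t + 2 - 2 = r^2*(2 - 10*t) + r*(-15*t^2 - 17*t + 4) - 5*t^3 - 9*t^2 + 2*t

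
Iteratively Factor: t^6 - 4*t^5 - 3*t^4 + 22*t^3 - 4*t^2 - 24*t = (t)*(t^5 - 4*t^4 - 3*t^3 + 22*t^2 - 4*t - 24) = t*(t - 2)*(t^4 - 2*t^3 - 7*t^2 + 8*t + 12) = t*(t - 2)^2*(t^3 - 7*t - 6) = t*(t - 2)^2*(t + 2)*(t^2 - 2*t - 3) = t*(t - 3)*(t - 2)^2*(t + 2)*(t + 1)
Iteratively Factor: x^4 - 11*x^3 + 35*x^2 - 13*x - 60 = (x + 1)*(x^3 - 12*x^2 + 47*x - 60) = (x - 4)*(x + 1)*(x^2 - 8*x + 15) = (x - 4)*(x - 3)*(x + 1)*(x - 5)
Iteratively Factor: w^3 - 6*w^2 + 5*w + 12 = (w - 3)*(w^2 - 3*w - 4) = (w - 4)*(w - 3)*(w + 1)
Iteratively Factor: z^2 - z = (z - 1)*(z)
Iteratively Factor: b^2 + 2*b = (b + 2)*(b)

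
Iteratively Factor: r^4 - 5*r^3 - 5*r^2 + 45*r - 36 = (r - 3)*(r^3 - 2*r^2 - 11*r + 12) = (r - 4)*(r - 3)*(r^2 + 2*r - 3) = (r - 4)*(r - 3)*(r + 3)*(r - 1)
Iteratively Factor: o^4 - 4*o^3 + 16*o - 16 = (o - 2)*(o^3 - 2*o^2 - 4*o + 8) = (o - 2)^2*(o^2 - 4) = (o - 2)^3*(o + 2)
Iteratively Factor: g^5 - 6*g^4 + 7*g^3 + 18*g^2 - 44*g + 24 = (g + 2)*(g^4 - 8*g^3 + 23*g^2 - 28*g + 12) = (g - 3)*(g + 2)*(g^3 - 5*g^2 + 8*g - 4) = (g - 3)*(g - 1)*(g + 2)*(g^2 - 4*g + 4) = (g - 3)*(g - 2)*(g - 1)*(g + 2)*(g - 2)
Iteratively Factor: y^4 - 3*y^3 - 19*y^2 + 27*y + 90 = (y - 5)*(y^3 + 2*y^2 - 9*y - 18) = (y - 5)*(y + 2)*(y^2 - 9) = (y - 5)*(y + 2)*(y + 3)*(y - 3)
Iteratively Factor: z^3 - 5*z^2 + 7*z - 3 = (z - 1)*(z^2 - 4*z + 3) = (z - 1)^2*(z - 3)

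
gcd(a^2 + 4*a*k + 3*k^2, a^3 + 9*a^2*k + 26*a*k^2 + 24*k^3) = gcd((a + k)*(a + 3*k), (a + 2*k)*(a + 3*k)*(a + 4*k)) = a + 3*k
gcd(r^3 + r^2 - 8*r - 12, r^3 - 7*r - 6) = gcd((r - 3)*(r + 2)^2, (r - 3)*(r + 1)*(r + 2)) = r^2 - r - 6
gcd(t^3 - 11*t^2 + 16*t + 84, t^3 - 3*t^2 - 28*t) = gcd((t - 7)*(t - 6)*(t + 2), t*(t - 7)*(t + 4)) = t - 7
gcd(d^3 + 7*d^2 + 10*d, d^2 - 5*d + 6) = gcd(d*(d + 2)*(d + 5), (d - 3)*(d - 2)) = 1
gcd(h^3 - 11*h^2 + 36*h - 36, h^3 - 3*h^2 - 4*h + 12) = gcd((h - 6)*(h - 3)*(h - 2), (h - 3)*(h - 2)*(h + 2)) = h^2 - 5*h + 6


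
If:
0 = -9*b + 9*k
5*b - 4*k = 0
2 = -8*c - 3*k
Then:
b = 0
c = -1/4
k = 0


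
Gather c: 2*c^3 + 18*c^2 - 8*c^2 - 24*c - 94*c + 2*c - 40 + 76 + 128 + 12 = 2*c^3 + 10*c^2 - 116*c + 176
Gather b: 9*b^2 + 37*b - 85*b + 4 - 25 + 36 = 9*b^2 - 48*b + 15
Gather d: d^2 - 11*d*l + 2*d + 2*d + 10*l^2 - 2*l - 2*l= d^2 + d*(4 - 11*l) + 10*l^2 - 4*l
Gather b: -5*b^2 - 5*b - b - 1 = -5*b^2 - 6*b - 1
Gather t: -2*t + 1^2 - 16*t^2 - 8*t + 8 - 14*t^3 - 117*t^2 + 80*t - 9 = -14*t^3 - 133*t^2 + 70*t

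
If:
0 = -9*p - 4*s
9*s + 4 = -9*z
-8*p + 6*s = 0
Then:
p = 0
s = 0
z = -4/9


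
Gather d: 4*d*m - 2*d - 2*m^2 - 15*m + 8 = d*(4*m - 2) - 2*m^2 - 15*m + 8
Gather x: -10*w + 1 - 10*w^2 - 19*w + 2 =-10*w^2 - 29*w + 3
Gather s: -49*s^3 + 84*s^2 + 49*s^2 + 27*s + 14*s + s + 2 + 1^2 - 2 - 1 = -49*s^3 + 133*s^2 + 42*s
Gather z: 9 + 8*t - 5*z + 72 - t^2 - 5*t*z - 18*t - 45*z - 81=-t^2 - 10*t + z*(-5*t - 50)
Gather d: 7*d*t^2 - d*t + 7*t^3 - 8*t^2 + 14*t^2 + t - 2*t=d*(7*t^2 - t) + 7*t^3 + 6*t^2 - t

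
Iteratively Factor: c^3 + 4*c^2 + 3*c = (c + 3)*(c^2 + c) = c*(c + 3)*(c + 1)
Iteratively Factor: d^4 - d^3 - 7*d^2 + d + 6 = (d - 3)*(d^3 + 2*d^2 - d - 2) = (d - 3)*(d + 2)*(d^2 - 1) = (d - 3)*(d + 1)*(d + 2)*(d - 1)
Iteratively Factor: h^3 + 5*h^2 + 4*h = (h + 1)*(h^2 + 4*h) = h*(h + 1)*(h + 4)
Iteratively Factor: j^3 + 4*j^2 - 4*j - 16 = (j + 4)*(j^2 - 4) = (j - 2)*(j + 4)*(j + 2)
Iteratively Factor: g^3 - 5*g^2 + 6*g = (g - 3)*(g^2 - 2*g) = (g - 3)*(g - 2)*(g)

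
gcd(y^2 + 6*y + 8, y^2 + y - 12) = y + 4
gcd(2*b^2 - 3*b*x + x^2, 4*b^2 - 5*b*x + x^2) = -b + x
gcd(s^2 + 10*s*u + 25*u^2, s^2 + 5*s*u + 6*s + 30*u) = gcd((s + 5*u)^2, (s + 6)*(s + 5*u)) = s + 5*u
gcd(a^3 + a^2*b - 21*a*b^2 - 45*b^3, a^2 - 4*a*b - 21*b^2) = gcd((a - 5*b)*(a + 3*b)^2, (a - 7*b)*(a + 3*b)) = a + 3*b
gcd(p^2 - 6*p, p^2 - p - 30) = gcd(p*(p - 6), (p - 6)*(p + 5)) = p - 6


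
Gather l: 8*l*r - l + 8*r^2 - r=l*(8*r - 1) + 8*r^2 - r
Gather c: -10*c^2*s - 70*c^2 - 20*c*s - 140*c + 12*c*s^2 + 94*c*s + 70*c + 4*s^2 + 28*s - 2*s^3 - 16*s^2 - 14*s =c^2*(-10*s - 70) + c*(12*s^2 + 74*s - 70) - 2*s^3 - 12*s^2 + 14*s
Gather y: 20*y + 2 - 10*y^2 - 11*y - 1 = -10*y^2 + 9*y + 1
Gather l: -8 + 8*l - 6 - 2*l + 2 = 6*l - 12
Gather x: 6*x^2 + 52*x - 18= 6*x^2 + 52*x - 18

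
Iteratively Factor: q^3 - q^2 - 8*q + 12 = (q - 2)*(q^2 + q - 6) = (q - 2)*(q + 3)*(q - 2)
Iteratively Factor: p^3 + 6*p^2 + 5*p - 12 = (p - 1)*(p^2 + 7*p + 12) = (p - 1)*(p + 4)*(p + 3)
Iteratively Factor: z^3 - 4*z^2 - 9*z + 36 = (z - 4)*(z^2 - 9) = (z - 4)*(z + 3)*(z - 3)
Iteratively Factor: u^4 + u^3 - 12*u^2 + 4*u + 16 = (u - 2)*(u^3 + 3*u^2 - 6*u - 8) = (u - 2)*(u + 4)*(u^2 - u - 2) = (u - 2)*(u + 1)*(u + 4)*(u - 2)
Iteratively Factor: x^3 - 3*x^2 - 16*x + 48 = (x - 3)*(x^2 - 16) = (x - 4)*(x - 3)*(x + 4)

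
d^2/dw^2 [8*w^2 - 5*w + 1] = 16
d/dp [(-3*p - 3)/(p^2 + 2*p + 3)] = 3*(-p^2 - 2*p + 2*(p + 1)^2 - 3)/(p^2 + 2*p + 3)^2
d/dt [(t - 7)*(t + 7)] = 2*t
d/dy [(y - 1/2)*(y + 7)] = 2*y + 13/2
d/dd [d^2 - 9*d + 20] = 2*d - 9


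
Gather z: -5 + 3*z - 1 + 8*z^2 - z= 8*z^2 + 2*z - 6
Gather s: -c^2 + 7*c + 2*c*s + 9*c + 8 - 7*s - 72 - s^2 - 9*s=-c^2 + 16*c - s^2 + s*(2*c - 16) - 64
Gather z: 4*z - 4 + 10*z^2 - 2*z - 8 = 10*z^2 + 2*z - 12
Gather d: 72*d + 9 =72*d + 9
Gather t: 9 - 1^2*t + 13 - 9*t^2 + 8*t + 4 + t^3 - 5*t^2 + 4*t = t^3 - 14*t^2 + 11*t + 26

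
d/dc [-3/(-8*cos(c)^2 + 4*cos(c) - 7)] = 12*(4*cos(c) - 1)*sin(c)/(8*cos(c)^2 - 4*cos(c) + 7)^2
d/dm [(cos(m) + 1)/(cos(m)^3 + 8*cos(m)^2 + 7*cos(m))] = (2*cos(m) + 7)*sin(m)/((cos(m) + 7)^2*cos(m)^2)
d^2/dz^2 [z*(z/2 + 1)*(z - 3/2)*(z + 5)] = 6*z^2 + 33*z/2 - 1/2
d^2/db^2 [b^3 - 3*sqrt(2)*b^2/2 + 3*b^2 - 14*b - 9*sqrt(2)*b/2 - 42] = 6*b - 3*sqrt(2) + 6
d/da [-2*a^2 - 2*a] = -4*a - 2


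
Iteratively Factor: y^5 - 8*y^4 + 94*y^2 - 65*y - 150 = (y - 2)*(y^4 - 6*y^3 - 12*y^2 + 70*y + 75) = (y - 2)*(y + 3)*(y^3 - 9*y^2 + 15*y + 25) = (y - 2)*(y + 1)*(y + 3)*(y^2 - 10*y + 25) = (y - 5)*(y - 2)*(y + 1)*(y + 3)*(y - 5)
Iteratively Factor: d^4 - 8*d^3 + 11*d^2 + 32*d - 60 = (d + 2)*(d^3 - 10*d^2 + 31*d - 30) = (d - 5)*(d + 2)*(d^2 - 5*d + 6) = (d - 5)*(d - 2)*(d + 2)*(d - 3)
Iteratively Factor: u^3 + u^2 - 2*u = (u - 1)*(u^2 + 2*u) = u*(u - 1)*(u + 2)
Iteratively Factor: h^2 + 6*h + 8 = (h + 2)*(h + 4)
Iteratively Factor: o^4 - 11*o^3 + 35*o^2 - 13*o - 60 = (o - 4)*(o^3 - 7*o^2 + 7*o + 15) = (o - 4)*(o - 3)*(o^2 - 4*o - 5) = (o - 4)*(o - 3)*(o + 1)*(o - 5)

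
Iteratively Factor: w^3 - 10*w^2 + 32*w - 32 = (w - 4)*(w^2 - 6*w + 8) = (w - 4)*(w - 2)*(w - 4)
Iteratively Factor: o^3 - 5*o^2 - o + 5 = (o - 1)*(o^2 - 4*o - 5) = (o - 1)*(o + 1)*(o - 5)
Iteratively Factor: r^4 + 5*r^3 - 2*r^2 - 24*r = (r - 2)*(r^3 + 7*r^2 + 12*r) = r*(r - 2)*(r^2 + 7*r + 12) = r*(r - 2)*(r + 3)*(r + 4)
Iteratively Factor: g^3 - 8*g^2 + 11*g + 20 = (g - 4)*(g^2 - 4*g - 5) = (g - 5)*(g - 4)*(g + 1)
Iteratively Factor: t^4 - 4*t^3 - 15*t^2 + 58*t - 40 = (t - 5)*(t^3 + t^2 - 10*t + 8) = (t - 5)*(t - 2)*(t^2 + 3*t - 4) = (t - 5)*(t - 2)*(t - 1)*(t + 4)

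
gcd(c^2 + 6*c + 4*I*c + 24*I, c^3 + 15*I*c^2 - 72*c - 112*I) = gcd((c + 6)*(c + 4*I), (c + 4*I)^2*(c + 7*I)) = c + 4*I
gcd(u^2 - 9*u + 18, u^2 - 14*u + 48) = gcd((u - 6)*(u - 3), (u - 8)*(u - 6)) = u - 6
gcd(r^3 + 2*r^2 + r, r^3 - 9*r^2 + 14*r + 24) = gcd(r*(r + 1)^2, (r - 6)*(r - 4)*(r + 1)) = r + 1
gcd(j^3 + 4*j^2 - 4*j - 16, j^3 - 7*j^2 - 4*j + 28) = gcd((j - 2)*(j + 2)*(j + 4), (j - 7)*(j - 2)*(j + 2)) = j^2 - 4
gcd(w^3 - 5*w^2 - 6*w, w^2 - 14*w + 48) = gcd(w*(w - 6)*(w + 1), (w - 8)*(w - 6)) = w - 6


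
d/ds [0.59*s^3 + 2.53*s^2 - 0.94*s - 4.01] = 1.77*s^2 + 5.06*s - 0.94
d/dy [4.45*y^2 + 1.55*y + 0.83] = 8.9*y + 1.55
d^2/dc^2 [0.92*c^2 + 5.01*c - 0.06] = 1.84000000000000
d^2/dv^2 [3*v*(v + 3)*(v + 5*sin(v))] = -15*v^2*sin(v) - 45*v*sin(v) + 60*v*cos(v) + 18*v + 30*sin(v) + 90*cos(v) + 18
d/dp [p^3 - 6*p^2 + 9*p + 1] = 3*p^2 - 12*p + 9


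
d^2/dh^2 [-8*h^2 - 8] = -16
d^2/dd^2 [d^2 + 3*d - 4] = 2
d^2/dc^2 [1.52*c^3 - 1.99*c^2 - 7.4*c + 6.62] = 9.12*c - 3.98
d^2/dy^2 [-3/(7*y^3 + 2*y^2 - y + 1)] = 6*((21*y + 2)*(7*y^3 + 2*y^2 - y + 1) - (21*y^2 + 4*y - 1)^2)/(7*y^3 + 2*y^2 - y + 1)^3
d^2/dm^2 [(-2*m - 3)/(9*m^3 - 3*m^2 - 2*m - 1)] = 2*(-486*m^5 - 1296*m^4 + 594*m^3 - 27*m^2 - 117*m + 1)/(729*m^9 - 729*m^8 - 243*m^7 + 54*m^6 + 216*m^5 + 45*m^4 - 17*m^3 - 21*m^2 - 6*m - 1)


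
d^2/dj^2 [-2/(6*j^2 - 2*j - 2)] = 2*(-9*j^2 + 3*j + (6*j - 1)^2 + 3)/(-3*j^2 + j + 1)^3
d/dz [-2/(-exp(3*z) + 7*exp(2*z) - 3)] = (28 - 6*exp(z))*exp(2*z)/(exp(3*z) - 7*exp(2*z) + 3)^2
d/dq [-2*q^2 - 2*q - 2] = -4*q - 2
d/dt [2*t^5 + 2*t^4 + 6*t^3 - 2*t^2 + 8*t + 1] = 10*t^4 + 8*t^3 + 18*t^2 - 4*t + 8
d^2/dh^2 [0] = 0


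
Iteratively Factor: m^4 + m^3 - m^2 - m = (m)*(m^3 + m^2 - m - 1) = m*(m - 1)*(m^2 + 2*m + 1) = m*(m - 1)*(m + 1)*(m + 1)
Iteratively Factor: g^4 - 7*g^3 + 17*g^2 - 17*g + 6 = (g - 1)*(g^3 - 6*g^2 + 11*g - 6) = (g - 1)^2*(g^2 - 5*g + 6) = (g - 2)*(g - 1)^2*(g - 3)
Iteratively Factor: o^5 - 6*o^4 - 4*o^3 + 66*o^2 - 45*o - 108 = (o - 4)*(o^4 - 2*o^3 - 12*o^2 + 18*o + 27) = (o - 4)*(o - 3)*(o^3 + o^2 - 9*o - 9) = (o - 4)*(o - 3)*(o + 3)*(o^2 - 2*o - 3) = (o - 4)*(o - 3)*(o + 1)*(o + 3)*(o - 3)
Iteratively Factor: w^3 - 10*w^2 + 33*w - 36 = (w - 3)*(w^2 - 7*w + 12) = (w - 3)^2*(w - 4)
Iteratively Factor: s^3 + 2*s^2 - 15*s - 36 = (s - 4)*(s^2 + 6*s + 9) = (s - 4)*(s + 3)*(s + 3)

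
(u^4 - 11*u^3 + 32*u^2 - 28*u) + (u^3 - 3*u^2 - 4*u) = u^4 - 10*u^3 + 29*u^2 - 32*u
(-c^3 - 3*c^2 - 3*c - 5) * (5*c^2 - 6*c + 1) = -5*c^5 - 9*c^4 + 2*c^3 - 10*c^2 + 27*c - 5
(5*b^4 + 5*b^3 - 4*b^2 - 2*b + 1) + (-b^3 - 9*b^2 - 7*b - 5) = 5*b^4 + 4*b^3 - 13*b^2 - 9*b - 4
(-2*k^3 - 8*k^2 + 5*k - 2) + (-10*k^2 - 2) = -2*k^3 - 18*k^2 + 5*k - 4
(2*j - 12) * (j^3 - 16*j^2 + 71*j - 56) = 2*j^4 - 44*j^3 + 334*j^2 - 964*j + 672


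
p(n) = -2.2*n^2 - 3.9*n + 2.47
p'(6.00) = -30.30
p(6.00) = -100.13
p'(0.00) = -3.90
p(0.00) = 2.47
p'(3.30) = -18.42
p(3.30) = -34.36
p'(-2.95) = 9.08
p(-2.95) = -5.17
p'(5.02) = -25.99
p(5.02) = -72.55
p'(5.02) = -25.99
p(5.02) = -72.55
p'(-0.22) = -2.93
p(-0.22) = 3.22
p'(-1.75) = 3.80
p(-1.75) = 2.56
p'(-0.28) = -2.67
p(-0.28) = 3.39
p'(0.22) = -4.87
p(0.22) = 1.51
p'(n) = -4.4*n - 3.9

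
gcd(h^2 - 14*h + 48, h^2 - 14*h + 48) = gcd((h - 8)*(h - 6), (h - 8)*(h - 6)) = h^2 - 14*h + 48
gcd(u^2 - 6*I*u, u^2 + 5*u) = u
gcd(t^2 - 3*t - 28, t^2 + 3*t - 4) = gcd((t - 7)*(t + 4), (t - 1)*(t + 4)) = t + 4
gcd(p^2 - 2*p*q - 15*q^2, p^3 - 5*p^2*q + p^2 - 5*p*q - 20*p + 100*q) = p - 5*q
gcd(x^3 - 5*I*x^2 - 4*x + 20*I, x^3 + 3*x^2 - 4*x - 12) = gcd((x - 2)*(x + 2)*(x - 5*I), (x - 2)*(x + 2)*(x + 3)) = x^2 - 4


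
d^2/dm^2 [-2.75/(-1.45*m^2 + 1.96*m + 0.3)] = (11.56375*m^2 - 15.631*m - 2.75*(2.9*m - 1.96)*(5.8*m - 3.92) - 2.3925)/(-1.45*m^2 + 1.96*m + 0.3)^3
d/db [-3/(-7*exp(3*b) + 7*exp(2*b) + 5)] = (42 - 63*exp(b))*exp(2*b)/(-7*exp(3*b) + 7*exp(2*b) + 5)^2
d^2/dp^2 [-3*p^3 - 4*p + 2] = -18*p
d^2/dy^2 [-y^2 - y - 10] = -2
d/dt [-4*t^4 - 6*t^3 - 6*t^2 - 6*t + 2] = -16*t^3 - 18*t^2 - 12*t - 6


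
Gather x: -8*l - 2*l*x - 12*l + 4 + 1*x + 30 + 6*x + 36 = -20*l + x*(7 - 2*l) + 70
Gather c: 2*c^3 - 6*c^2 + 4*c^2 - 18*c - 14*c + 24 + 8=2*c^3 - 2*c^2 - 32*c + 32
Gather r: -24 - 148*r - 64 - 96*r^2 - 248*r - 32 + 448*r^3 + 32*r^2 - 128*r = 448*r^3 - 64*r^2 - 524*r - 120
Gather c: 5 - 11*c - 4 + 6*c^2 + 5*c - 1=6*c^2 - 6*c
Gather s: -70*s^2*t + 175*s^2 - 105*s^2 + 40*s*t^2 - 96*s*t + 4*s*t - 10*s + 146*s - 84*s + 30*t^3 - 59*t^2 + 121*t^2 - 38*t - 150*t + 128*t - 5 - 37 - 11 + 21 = s^2*(70 - 70*t) + s*(40*t^2 - 92*t + 52) + 30*t^3 + 62*t^2 - 60*t - 32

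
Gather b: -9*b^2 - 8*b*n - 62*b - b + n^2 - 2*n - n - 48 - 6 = -9*b^2 + b*(-8*n - 63) + n^2 - 3*n - 54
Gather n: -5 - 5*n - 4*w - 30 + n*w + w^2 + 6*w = n*(w - 5) + w^2 + 2*w - 35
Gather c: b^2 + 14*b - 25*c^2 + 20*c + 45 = b^2 + 14*b - 25*c^2 + 20*c + 45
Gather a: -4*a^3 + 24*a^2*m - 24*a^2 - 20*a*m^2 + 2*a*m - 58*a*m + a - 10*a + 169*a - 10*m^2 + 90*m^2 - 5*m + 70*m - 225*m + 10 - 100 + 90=-4*a^3 + a^2*(24*m - 24) + a*(-20*m^2 - 56*m + 160) + 80*m^2 - 160*m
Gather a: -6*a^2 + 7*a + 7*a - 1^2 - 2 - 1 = -6*a^2 + 14*a - 4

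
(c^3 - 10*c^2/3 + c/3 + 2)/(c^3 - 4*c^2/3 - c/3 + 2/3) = (c - 3)/(c - 1)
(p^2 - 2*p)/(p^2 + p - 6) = p/(p + 3)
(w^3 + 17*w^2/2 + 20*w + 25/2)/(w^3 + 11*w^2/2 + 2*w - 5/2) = (2*w + 5)/(2*w - 1)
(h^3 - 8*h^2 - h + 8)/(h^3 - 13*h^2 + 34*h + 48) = (h - 1)/(h - 6)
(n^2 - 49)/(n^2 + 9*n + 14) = (n - 7)/(n + 2)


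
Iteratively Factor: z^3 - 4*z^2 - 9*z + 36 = (z + 3)*(z^2 - 7*z + 12) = (z - 3)*(z + 3)*(z - 4)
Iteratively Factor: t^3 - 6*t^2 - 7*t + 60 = (t - 4)*(t^2 - 2*t - 15) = (t - 4)*(t + 3)*(t - 5)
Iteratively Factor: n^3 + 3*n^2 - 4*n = (n)*(n^2 + 3*n - 4) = n*(n + 4)*(n - 1)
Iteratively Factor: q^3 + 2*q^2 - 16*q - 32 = (q - 4)*(q^2 + 6*q + 8) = (q - 4)*(q + 4)*(q + 2)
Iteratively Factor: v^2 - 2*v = (v - 2)*(v)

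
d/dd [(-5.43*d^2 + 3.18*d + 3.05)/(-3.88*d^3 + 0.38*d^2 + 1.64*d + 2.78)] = (-21.0684*d^4 + 24.6768*d^3 + 25.3884*d^2 - 32.5088*d + 3.8384)/(15.0544*d^6 - 2.9488*d^5 - 12.582*d^4 - 20.3264*d^3 + 4.8024*d^2 + 9.1184*d + 7.7284)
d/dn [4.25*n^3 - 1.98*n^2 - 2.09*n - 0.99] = 12.75*n^2 - 3.96*n - 2.09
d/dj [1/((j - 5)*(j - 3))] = 2*(4 - j)/(j^4 - 16*j^3 + 94*j^2 - 240*j + 225)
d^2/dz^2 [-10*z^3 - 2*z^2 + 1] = -60*z - 4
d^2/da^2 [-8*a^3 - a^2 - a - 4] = -48*a - 2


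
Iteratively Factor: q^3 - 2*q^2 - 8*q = (q)*(q^2 - 2*q - 8) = q*(q + 2)*(q - 4)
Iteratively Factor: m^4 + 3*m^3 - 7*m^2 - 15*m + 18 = (m + 3)*(m^3 - 7*m + 6) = (m + 3)^2*(m^2 - 3*m + 2) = (m - 2)*(m + 3)^2*(m - 1)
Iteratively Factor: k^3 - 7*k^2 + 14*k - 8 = (k - 4)*(k^2 - 3*k + 2) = (k - 4)*(k - 1)*(k - 2)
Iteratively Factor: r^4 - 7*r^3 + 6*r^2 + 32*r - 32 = (r - 1)*(r^3 - 6*r^2 + 32) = (r - 4)*(r - 1)*(r^2 - 2*r - 8) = (r - 4)*(r - 1)*(r + 2)*(r - 4)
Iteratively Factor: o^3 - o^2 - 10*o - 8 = (o + 1)*(o^2 - 2*o - 8) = (o - 4)*(o + 1)*(o + 2)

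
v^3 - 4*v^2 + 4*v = v*(v - 2)^2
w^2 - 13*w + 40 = (w - 8)*(w - 5)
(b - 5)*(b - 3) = b^2 - 8*b + 15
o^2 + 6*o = o*(o + 6)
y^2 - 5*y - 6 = (y - 6)*(y + 1)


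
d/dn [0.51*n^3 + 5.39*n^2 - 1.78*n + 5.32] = 1.53*n^2 + 10.78*n - 1.78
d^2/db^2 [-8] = 0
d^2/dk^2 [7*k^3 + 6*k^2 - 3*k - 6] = 42*k + 12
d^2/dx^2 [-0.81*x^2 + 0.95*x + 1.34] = -1.62000000000000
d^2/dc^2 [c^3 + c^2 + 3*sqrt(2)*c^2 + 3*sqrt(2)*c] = 6*c + 2 + 6*sqrt(2)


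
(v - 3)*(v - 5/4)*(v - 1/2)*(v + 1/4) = v^4 - 9*v^3/2 + 75*v^2/16 - 13*v/32 - 15/32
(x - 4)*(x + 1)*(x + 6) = x^3 + 3*x^2 - 22*x - 24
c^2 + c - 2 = (c - 1)*(c + 2)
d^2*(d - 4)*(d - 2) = d^4 - 6*d^3 + 8*d^2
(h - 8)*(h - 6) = h^2 - 14*h + 48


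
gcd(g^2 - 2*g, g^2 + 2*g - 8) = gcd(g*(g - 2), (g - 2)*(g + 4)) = g - 2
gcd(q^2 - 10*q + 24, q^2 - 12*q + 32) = q - 4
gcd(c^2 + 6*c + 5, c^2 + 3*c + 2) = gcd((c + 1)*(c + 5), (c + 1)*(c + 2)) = c + 1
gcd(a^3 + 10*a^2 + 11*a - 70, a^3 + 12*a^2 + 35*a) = a^2 + 12*a + 35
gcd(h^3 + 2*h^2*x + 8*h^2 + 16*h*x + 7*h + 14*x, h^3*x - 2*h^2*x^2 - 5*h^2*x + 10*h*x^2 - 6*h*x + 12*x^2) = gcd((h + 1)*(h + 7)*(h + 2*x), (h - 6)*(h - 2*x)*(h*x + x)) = h + 1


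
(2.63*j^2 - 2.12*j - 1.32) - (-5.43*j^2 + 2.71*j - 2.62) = 8.06*j^2 - 4.83*j + 1.3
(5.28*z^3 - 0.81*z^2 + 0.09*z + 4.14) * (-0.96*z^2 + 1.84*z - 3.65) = -5.0688*z^5 + 10.4928*z^4 - 20.8488*z^3 - 0.8523*z^2 + 7.2891*z - 15.111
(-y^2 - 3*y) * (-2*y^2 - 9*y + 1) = 2*y^4 + 15*y^3 + 26*y^2 - 3*y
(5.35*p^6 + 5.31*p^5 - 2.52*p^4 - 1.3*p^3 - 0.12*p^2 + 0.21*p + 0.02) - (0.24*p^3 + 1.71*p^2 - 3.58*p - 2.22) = 5.35*p^6 + 5.31*p^5 - 2.52*p^4 - 1.54*p^3 - 1.83*p^2 + 3.79*p + 2.24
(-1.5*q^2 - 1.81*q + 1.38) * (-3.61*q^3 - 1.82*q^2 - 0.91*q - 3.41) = 5.415*q^5 + 9.2641*q^4 - 0.3226*q^3 + 4.2505*q^2 + 4.9163*q - 4.7058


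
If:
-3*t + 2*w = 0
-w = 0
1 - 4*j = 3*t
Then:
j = 1/4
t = 0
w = 0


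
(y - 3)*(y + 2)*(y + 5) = y^3 + 4*y^2 - 11*y - 30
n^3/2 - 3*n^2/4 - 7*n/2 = n*(n/2 + 1)*(n - 7/2)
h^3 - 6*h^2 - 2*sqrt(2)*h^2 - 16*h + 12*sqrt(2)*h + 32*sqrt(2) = (h - 8)*(h + 2)*(h - 2*sqrt(2))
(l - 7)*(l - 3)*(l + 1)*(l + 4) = l^4 - 5*l^3 - 25*l^2 + 65*l + 84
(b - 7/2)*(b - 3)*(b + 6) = b^3 - b^2/2 - 57*b/2 + 63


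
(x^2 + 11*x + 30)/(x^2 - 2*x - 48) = (x + 5)/(x - 8)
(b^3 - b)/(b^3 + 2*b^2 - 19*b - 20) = b*(b - 1)/(b^2 + b - 20)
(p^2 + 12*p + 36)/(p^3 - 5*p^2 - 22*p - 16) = (p^2 + 12*p + 36)/(p^3 - 5*p^2 - 22*p - 16)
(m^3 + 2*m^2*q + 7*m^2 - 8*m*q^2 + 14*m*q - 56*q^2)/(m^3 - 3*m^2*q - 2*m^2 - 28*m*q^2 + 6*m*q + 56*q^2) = (-m^2 + 2*m*q - 7*m + 14*q)/(-m^2 + 7*m*q + 2*m - 14*q)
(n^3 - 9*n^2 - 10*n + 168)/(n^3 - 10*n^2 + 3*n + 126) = (n + 4)/(n + 3)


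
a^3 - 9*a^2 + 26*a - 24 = (a - 4)*(a - 3)*(a - 2)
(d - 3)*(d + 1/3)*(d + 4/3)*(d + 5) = d^4 + 11*d^3/3 - 101*d^2/9 - 217*d/9 - 20/3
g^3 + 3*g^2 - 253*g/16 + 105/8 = (g - 7/4)*(g - 5/4)*(g + 6)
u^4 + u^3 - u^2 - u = u*(u - 1)*(u + 1)^2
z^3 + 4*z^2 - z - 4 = (z - 1)*(z + 1)*(z + 4)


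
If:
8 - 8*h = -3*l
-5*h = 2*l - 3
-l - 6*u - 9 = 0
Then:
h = 25/31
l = -16/31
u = -263/186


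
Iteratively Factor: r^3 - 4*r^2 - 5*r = (r + 1)*(r^2 - 5*r) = (r - 5)*(r + 1)*(r)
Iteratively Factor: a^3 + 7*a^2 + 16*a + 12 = (a + 2)*(a^2 + 5*a + 6) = (a + 2)*(a + 3)*(a + 2)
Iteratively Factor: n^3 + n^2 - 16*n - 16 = (n + 4)*(n^2 - 3*n - 4) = (n - 4)*(n + 4)*(n + 1)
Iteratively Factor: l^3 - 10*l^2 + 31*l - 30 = (l - 5)*(l^2 - 5*l + 6) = (l - 5)*(l - 3)*(l - 2)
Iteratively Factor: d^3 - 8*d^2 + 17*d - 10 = (d - 1)*(d^2 - 7*d + 10) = (d - 5)*(d - 1)*(d - 2)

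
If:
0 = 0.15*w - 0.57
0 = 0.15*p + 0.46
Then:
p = -3.07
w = 3.80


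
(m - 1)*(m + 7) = m^2 + 6*m - 7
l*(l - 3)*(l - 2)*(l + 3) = l^4 - 2*l^3 - 9*l^2 + 18*l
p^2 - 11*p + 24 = (p - 8)*(p - 3)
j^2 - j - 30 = (j - 6)*(j + 5)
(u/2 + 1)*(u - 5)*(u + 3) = u^3/2 - 19*u/2 - 15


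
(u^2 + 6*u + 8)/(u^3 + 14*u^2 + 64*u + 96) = (u + 2)/(u^2 + 10*u + 24)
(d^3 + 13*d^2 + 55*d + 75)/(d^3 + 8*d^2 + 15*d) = (d + 5)/d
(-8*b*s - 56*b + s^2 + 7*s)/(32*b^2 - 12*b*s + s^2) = (s + 7)/(-4*b + s)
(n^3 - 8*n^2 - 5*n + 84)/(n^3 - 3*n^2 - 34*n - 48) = (n^2 - 11*n + 28)/(n^2 - 6*n - 16)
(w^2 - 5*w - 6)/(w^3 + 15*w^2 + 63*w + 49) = (w - 6)/(w^2 + 14*w + 49)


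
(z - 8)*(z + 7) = z^2 - z - 56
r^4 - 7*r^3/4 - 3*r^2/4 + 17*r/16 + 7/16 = (r - 7/4)*(r - 1)*(r + 1/2)^2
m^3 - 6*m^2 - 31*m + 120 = (m - 8)*(m - 3)*(m + 5)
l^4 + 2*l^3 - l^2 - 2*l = l*(l - 1)*(l + 1)*(l + 2)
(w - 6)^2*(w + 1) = w^3 - 11*w^2 + 24*w + 36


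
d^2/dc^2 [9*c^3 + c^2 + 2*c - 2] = 54*c + 2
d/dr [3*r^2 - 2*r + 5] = 6*r - 2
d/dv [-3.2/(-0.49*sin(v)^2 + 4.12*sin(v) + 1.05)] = (13.184 - 3.136*sin(v))*cos(v)/(-0.49*sin(v)^2 + 4.12*sin(v) + 1.05)^2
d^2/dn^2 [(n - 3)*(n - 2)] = 2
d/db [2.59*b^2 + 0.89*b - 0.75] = 5.18*b + 0.89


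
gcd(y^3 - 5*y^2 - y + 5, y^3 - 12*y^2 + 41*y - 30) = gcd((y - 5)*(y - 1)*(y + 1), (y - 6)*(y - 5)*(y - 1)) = y^2 - 6*y + 5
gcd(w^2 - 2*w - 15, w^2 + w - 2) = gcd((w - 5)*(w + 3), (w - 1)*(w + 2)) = 1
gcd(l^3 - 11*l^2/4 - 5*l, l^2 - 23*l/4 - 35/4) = l + 5/4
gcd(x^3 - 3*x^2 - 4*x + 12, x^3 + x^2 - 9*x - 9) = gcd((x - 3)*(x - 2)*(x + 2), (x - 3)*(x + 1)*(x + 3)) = x - 3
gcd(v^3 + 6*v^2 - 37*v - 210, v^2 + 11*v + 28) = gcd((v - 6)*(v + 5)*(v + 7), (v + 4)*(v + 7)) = v + 7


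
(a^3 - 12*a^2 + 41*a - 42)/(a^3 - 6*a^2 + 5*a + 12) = (a^2 - 9*a + 14)/(a^2 - 3*a - 4)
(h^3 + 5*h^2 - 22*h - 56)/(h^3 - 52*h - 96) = (h^2 + 3*h - 28)/(h^2 - 2*h - 48)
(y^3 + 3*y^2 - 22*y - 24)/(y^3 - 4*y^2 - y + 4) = (y + 6)/(y - 1)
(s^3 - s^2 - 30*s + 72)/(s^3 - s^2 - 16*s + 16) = (s^2 + 3*s - 18)/(s^2 + 3*s - 4)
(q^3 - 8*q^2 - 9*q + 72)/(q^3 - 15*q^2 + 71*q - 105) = (q^2 - 5*q - 24)/(q^2 - 12*q + 35)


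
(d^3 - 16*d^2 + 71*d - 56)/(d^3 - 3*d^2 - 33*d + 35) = (d - 8)/(d + 5)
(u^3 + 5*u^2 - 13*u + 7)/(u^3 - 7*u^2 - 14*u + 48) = (u^3 + 5*u^2 - 13*u + 7)/(u^3 - 7*u^2 - 14*u + 48)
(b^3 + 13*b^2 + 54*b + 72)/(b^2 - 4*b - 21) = (b^2 + 10*b + 24)/(b - 7)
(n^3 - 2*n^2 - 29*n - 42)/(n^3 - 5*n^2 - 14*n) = (n + 3)/n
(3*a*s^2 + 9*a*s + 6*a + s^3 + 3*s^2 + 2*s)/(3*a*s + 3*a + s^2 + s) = s + 2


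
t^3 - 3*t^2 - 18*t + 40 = (t - 5)*(t - 2)*(t + 4)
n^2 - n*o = n*(n - o)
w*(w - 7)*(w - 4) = w^3 - 11*w^2 + 28*w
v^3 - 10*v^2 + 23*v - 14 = (v - 7)*(v - 2)*(v - 1)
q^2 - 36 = (q - 6)*(q + 6)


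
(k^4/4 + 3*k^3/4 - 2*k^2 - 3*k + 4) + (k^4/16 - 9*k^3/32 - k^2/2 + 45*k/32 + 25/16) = 5*k^4/16 + 15*k^3/32 - 5*k^2/2 - 51*k/32 + 89/16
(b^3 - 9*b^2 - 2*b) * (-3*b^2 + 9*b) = -3*b^5 + 36*b^4 - 75*b^3 - 18*b^2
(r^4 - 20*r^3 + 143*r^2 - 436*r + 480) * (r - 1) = r^5 - 21*r^4 + 163*r^3 - 579*r^2 + 916*r - 480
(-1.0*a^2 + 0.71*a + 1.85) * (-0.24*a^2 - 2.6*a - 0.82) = 0.24*a^4 + 2.4296*a^3 - 1.47*a^2 - 5.3922*a - 1.517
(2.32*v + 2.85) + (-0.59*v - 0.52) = 1.73*v + 2.33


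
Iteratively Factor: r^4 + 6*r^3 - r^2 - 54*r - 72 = (r + 4)*(r^3 + 2*r^2 - 9*r - 18) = (r + 2)*(r + 4)*(r^2 - 9) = (r - 3)*(r + 2)*(r + 4)*(r + 3)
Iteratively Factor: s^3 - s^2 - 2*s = (s)*(s^2 - s - 2) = s*(s - 2)*(s + 1)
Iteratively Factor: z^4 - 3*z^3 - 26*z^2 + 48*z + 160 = (z + 4)*(z^3 - 7*z^2 + 2*z + 40) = (z + 2)*(z + 4)*(z^2 - 9*z + 20) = (z - 5)*(z + 2)*(z + 4)*(z - 4)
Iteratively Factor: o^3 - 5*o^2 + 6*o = (o)*(o^2 - 5*o + 6) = o*(o - 2)*(o - 3)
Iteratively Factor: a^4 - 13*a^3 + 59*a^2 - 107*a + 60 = (a - 4)*(a^3 - 9*a^2 + 23*a - 15) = (a - 4)*(a - 3)*(a^2 - 6*a + 5) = (a - 4)*(a - 3)*(a - 1)*(a - 5)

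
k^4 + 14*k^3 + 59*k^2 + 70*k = k*(k + 2)*(k + 5)*(k + 7)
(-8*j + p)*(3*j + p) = -24*j^2 - 5*j*p + p^2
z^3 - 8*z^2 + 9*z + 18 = (z - 6)*(z - 3)*(z + 1)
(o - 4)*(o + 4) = o^2 - 16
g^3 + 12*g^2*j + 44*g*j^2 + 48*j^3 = (g + 2*j)*(g + 4*j)*(g + 6*j)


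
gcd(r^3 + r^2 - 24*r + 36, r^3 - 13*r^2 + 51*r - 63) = r - 3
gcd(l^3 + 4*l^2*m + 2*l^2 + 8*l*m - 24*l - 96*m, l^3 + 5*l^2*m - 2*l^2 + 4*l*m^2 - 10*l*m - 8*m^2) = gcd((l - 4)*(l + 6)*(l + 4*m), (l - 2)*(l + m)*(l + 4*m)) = l + 4*m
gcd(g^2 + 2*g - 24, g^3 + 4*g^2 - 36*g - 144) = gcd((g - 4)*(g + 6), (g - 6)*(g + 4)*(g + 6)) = g + 6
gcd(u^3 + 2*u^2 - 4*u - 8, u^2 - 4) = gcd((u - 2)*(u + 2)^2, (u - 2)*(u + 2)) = u^2 - 4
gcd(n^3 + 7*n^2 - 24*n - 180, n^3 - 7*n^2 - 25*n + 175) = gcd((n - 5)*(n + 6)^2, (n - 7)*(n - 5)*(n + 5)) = n - 5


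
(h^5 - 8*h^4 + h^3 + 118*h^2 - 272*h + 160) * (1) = h^5 - 8*h^4 + h^3 + 118*h^2 - 272*h + 160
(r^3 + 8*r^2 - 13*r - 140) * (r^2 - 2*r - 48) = r^5 + 6*r^4 - 77*r^3 - 498*r^2 + 904*r + 6720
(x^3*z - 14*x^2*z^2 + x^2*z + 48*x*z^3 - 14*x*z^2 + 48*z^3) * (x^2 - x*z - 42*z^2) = x^5*z - 15*x^4*z^2 + x^4*z + 20*x^3*z^3 - 15*x^3*z^2 + 540*x^2*z^4 + 20*x^2*z^3 - 2016*x*z^5 + 540*x*z^4 - 2016*z^5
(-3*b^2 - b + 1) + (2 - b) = -3*b^2 - 2*b + 3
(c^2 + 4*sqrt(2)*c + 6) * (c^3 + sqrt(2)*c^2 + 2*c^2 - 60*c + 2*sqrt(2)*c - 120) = c^5 + 2*c^4 + 5*sqrt(2)*c^4 - 46*c^3 + 10*sqrt(2)*c^3 - 234*sqrt(2)*c^2 - 92*c^2 - 468*sqrt(2)*c - 360*c - 720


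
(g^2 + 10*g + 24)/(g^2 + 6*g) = (g + 4)/g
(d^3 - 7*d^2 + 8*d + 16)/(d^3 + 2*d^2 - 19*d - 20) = (d - 4)/(d + 5)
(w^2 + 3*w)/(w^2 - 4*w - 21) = w/(w - 7)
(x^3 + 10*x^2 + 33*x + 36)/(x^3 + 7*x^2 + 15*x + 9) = (x + 4)/(x + 1)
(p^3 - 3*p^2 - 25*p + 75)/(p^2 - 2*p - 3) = (p^2 - 25)/(p + 1)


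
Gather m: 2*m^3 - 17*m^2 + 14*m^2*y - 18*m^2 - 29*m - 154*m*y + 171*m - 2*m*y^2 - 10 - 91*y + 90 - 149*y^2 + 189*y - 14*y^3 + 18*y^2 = 2*m^3 + m^2*(14*y - 35) + m*(-2*y^2 - 154*y + 142) - 14*y^3 - 131*y^2 + 98*y + 80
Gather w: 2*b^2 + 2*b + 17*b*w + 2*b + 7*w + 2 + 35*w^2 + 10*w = 2*b^2 + 4*b + 35*w^2 + w*(17*b + 17) + 2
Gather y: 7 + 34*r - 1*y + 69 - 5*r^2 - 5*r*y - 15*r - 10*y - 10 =-5*r^2 + 19*r + y*(-5*r - 11) + 66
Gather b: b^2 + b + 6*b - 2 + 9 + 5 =b^2 + 7*b + 12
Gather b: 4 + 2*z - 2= 2*z + 2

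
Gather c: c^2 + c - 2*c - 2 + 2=c^2 - c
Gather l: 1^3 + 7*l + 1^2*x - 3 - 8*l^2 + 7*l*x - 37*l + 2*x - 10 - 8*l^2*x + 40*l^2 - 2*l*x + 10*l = l^2*(32 - 8*x) + l*(5*x - 20) + 3*x - 12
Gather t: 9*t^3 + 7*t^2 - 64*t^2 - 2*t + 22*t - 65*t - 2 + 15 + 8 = 9*t^3 - 57*t^2 - 45*t + 21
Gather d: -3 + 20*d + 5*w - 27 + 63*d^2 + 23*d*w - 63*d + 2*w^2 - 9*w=63*d^2 + d*(23*w - 43) + 2*w^2 - 4*w - 30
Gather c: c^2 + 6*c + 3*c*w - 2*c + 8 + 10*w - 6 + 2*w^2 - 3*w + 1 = c^2 + c*(3*w + 4) + 2*w^2 + 7*w + 3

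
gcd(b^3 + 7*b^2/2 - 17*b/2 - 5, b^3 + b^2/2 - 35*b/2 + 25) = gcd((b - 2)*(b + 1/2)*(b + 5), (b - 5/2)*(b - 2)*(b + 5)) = b^2 + 3*b - 10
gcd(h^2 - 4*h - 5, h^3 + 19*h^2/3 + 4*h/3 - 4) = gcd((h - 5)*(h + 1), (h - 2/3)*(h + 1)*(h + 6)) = h + 1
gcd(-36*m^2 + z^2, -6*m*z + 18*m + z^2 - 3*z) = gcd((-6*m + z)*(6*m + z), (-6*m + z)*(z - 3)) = -6*m + z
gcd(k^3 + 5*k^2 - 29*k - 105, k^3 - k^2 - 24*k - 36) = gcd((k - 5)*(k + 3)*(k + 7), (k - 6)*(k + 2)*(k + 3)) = k + 3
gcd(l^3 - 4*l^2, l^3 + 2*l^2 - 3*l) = l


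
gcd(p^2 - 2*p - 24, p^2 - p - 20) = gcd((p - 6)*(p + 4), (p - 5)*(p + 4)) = p + 4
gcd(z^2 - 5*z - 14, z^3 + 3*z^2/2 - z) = z + 2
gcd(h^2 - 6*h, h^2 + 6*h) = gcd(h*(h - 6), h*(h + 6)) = h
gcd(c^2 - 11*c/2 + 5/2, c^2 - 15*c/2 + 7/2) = c - 1/2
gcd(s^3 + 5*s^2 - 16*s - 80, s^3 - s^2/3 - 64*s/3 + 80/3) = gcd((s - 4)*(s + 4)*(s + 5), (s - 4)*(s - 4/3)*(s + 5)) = s^2 + s - 20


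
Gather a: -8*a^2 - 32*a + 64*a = -8*a^2 + 32*a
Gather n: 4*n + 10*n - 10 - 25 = 14*n - 35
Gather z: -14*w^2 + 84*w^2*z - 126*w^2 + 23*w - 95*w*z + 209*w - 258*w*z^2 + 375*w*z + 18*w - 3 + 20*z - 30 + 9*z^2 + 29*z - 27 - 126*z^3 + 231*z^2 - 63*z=-140*w^2 + 250*w - 126*z^3 + z^2*(240 - 258*w) + z*(84*w^2 + 280*w - 14) - 60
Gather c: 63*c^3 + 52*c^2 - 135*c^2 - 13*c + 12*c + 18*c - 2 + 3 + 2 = 63*c^3 - 83*c^2 + 17*c + 3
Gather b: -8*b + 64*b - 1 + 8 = 56*b + 7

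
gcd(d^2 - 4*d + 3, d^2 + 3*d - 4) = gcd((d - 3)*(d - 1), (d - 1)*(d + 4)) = d - 1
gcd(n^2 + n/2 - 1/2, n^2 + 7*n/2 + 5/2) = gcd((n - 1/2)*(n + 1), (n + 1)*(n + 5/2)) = n + 1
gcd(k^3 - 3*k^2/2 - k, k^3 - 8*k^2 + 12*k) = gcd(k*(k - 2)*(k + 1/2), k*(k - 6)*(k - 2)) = k^2 - 2*k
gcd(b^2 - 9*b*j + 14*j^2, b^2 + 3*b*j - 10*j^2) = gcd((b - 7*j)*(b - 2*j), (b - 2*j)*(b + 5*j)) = b - 2*j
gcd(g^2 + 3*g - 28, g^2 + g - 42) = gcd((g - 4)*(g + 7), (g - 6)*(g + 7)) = g + 7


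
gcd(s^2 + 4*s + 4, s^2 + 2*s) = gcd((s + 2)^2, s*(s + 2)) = s + 2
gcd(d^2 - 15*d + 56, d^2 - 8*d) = d - 8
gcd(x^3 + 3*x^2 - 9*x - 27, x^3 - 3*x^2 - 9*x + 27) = x^2 - 9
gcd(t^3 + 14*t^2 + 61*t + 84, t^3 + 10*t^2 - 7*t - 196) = t + 7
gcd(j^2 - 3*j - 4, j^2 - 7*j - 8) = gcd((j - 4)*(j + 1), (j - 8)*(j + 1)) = j + 1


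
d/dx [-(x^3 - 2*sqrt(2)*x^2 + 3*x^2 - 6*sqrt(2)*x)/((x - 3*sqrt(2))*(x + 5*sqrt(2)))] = (-x^4 - 4*sqrt(2)*x^3 - 12*sqrt(2)*x^2 + 98*x^2 - 120*sqrt(2)*x + 180*x - 180*sqrt(2))/(x^4 + 4*sqrt(2)*x^3 - 52*x^2 - 120*sqrt(2)*x + 900)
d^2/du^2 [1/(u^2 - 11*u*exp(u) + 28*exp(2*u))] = ((u^2 - 11*u*exp(u) + 28*exp(2*u))*(11*u*exp(u) - 112*exp(2*u) + 22*exp(u) - 2) + 2*(11*u*exp(u) - 2*u - 56*exp(2*u) + 11*exp(u))^2)/(u^2 - 11*u*exp(u) + 28*exp(2*u))^3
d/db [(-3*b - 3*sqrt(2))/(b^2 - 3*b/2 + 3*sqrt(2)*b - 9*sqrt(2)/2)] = 6*(-2*b^2 - 6*sqrt(2)*b + 3*b + (b + sqrt(2))*(4*b - 3 + 6*sqrt(2)) + 9*sqrt(2))/(2*b^2 - 3*b + 6*sqrt(2)*b - 9*sqrt(2))^2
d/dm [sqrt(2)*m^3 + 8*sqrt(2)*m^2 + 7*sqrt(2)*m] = sqrt(2)*(3*m^2 + 16*m + 7)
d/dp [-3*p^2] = -6*p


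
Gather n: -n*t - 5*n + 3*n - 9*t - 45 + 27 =n*(-t - 2) - 9*t - 18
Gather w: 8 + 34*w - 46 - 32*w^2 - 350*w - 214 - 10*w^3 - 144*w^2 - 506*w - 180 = -10*w^3 - 176*w^2 - 822*w - 432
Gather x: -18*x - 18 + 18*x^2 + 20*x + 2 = 18*x^2 + 2*x - 16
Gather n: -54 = -54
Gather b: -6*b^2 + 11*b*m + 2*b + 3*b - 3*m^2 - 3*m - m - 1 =-6*b^2 + b*(11*m + 5) - 3*m^2 - 4*m - 1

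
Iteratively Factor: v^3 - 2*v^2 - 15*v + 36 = (v - 3)*(v^2 + v - 12) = (v - 3)^2*(v + 4)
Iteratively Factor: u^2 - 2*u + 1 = (u - 1)*(u - 1)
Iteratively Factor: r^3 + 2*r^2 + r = (r + 1)*(r^2 + r) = (r + 1)^2*(r)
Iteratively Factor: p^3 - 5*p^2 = (p)*(p^2 - 5*p) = p*(p - 5)*(p)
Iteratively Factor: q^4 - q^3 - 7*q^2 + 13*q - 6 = (q + 3)*(q^3 - 4*q^2 + 5*q - 2) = (q - 1)*(q + 3)*(q^2 - 3*q + 2) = (q - 2)*(q - 1)*(q + 3)*(q - 1)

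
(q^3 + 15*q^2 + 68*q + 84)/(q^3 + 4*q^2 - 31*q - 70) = (q + 6)/(q - 5)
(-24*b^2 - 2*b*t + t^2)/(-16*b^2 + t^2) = (-6*b + t)/(-4*b + t)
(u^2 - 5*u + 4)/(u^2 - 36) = (u^2 - 5*u + 4)/(u^2 - 36)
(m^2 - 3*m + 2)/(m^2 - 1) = (m - 2)/(m + 1)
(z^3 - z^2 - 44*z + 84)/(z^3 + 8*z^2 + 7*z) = (z^2 - 8*z + 12)/(z*(z + 1))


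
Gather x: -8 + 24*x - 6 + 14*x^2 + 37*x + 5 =14*x^2 + 61*x - 9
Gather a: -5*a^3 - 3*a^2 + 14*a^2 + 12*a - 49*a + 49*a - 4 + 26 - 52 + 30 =-5*a^3 + 11*a^2 + 12*a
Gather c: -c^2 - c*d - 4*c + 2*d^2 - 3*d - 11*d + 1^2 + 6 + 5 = -c^2 + c*(-d - 4) + 2*d^2 - 14*d + 12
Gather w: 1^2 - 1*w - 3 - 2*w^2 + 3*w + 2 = -2*w^2 + 2*w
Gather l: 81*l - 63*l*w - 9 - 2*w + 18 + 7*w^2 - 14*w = l*(81 - 63*w) + 7*w^2 - 16*w + 9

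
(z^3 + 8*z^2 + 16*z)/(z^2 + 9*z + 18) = z*(z^2 + 8*z + 16)/(z^2 + 9*z + 18)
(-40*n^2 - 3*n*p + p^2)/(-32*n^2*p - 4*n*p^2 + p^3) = (5*n + p)/(p*(4*n + p))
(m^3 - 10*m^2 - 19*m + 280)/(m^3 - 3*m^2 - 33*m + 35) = (m - 8)/(m - 1)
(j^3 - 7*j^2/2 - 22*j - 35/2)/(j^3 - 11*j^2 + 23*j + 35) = (j + 5/2)/(j - 5)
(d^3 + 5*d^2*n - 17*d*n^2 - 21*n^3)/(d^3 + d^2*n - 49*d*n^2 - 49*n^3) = (d - 3*n)/(d - 7*n)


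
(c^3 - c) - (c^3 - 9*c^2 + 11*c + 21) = 9*c^2 - 12*c - 21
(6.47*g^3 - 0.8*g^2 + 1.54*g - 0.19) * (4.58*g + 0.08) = 29.6326*g^4 - 3.1464*g^3 + 6.9892*g^2 - 0.747*g - 0.0152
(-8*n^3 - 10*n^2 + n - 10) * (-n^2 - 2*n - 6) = 8*n^5 + 26*n^4 + 67*n^3 + 68*n^2 + 14*n + 60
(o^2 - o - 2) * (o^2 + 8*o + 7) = o^4 + 7*o^3 - 3*o^2 - 23*o - 14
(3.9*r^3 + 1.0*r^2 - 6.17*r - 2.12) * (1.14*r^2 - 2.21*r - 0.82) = 4.446*r^5 - 7.479*r^4 - 12.4418*r^3 + 10.3989*r^2 + 9.7446*r + 1.7384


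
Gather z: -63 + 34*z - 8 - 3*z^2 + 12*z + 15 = -3*z^2 + 46*z - 56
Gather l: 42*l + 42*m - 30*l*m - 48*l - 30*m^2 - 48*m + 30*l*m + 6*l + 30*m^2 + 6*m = 0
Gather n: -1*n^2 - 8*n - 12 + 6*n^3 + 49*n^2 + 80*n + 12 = 6*n^3 + 48*n^2 + 72*n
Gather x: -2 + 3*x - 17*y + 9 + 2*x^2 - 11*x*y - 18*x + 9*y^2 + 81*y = 2*x^2 + x*(-11*y - 15) + 9*y^2 + 64*y + 7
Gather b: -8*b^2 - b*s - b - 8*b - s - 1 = -8*b^2 + b*(-s - 9) - s - 1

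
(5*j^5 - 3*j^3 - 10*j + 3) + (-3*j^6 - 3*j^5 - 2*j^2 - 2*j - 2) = -3*j^6 + 2*j^5 - 3*j^3 - 2*j^2 - 12*j + 1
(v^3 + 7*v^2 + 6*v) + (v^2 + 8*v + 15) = v^3 + 8*v^2 + 14*v + 15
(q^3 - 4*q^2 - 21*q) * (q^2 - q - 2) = q^5 - 5*q^4 - 19*q^3 + 29*q^2 + 42*q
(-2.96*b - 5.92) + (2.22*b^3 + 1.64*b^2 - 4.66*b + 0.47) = 2.22*b^3 + 1.64*b^2 - 7.62*b - 5.45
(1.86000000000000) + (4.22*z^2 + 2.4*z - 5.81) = 4.22*z^2 + 2.4*z - 3.95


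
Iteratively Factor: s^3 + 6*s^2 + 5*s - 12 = (s + 3)*(s^2 + 3*s - 4) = (s - 1)*(s + 3)*(s + 4)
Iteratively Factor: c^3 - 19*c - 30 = (c - 5)*(c^2 + 5*c + 6) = (c - 5)*(c + 2)*(c + 3)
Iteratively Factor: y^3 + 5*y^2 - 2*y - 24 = (y + 4)*(y^2 + y - 6) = (y - 2)*(y + 4)*(y + 3)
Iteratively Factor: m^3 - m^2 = (m)*(m^2 - m) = m*(m - 1)*(m)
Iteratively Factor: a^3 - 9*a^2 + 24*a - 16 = (a - 4)*(a^2 - 5*a + 4) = (a - 4)^2*(a - 1)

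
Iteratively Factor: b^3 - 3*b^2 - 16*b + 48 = (b - 3)*(b^2 - 16) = (b - 3)*(b + 4)*(b - 4)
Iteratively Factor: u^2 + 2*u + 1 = (u + 1)*(u + 1)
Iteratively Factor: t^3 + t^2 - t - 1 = (t - 1)*(t^2 + 2*t + 1) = (t - 1)*(t + 1)*(t + 1)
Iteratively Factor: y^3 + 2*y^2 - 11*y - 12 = (y + 4)*(y^2 - 2*y - 3) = (y - 3)*(y + 4)*(y + 1)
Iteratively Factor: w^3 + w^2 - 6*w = (w - 2)*(w^2 + 3*w) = (w - 2)*(w + 3)*(w)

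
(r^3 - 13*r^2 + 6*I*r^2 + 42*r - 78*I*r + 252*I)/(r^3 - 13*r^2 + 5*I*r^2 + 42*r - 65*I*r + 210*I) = (r + 6*I)/(r + 5*I)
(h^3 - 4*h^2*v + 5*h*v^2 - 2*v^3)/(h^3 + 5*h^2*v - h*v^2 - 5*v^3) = (h^2 - 3*h*v + 2*v^2)/(h^2 + 6*h*v + 5*v^2)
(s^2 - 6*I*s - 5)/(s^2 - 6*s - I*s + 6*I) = (s - 5*I)/(s - 6)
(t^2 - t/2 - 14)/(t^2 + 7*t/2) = (t - 4)/t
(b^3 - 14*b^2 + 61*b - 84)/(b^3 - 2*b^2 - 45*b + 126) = (b^2 - 11*b + 28)/(b^2 + b - 42)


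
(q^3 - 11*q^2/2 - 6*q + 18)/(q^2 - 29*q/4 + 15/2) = 2*(2*q^2 + q - 6)/(4*q - 5)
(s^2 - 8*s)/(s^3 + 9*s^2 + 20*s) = (s - 8)/(s^2 + 9*s + 20)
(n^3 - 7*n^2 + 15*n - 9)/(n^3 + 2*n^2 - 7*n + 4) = (n^2 - 6*n + 9)/(n^2 + 3*n - 4)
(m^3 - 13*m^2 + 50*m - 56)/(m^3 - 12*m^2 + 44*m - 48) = (m - 7)/(m - 6)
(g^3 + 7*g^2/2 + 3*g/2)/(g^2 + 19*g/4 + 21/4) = 2*g*(2*g + 1)/(4*g + 7)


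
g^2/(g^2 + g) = g/(g + 1)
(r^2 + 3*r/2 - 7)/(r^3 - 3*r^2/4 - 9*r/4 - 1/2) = 2*(2*r + 7)/(4*r^2 + 5*r + 1)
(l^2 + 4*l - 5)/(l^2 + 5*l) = (l - 1)/l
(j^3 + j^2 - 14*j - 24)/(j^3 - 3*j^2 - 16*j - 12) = (j^2 - j - 12)/(j^2 - 5*j - 6)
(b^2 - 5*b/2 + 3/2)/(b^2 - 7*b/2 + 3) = (b - 1)/(b - 2)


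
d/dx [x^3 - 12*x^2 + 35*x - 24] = 3*x^2 - 24*x + 35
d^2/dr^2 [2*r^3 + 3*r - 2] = 12*r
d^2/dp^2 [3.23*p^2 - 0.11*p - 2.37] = 6.46000000000000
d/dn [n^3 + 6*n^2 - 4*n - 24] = 3*n^2 + 12*n - 4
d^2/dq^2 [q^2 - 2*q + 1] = 2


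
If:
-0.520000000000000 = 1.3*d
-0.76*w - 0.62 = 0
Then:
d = -0.40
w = -0.82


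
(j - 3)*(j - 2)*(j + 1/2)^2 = j^4 - 4*j^3 + 5*j^2/4 + 19*j/4 + 3/2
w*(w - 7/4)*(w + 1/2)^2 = w^4 - 3*w^3/4 - 3*w^2/2 - 7*w/16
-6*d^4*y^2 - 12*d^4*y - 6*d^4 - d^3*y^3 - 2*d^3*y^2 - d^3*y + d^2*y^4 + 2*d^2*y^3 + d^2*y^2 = (-3*d + y)*(2*d + y)*(d*y + d)^2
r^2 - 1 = (r - 1)*(r + 1)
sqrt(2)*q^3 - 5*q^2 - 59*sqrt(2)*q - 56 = (q - 7*sqrt(2))*(q + 4*sqrt(2))*(sqrt(2)*q + 1)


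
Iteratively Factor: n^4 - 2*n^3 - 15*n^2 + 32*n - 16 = (n - 4)*(n^3 + 2*n^2 - 7*n + 4) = (n - 4)*(n - 1)*(n^2 + 3*n - 4) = (n - 4)*(n - 1)^2*(n + 4)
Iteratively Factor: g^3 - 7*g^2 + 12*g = (g)*(g^2 - 7*g + 12) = g*(g - 4)*(g - 3)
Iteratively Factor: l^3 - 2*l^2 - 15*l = (l + 3)*(l^2 - 5*l) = l*(l + 3)*(l - 5)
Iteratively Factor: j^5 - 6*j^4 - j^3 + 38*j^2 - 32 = (j - 1)*(j^4 - 5*j^3 - 6*j^2 + 32*j + 32) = (j - 4)*(j - 1)*(j^3 - j^2 - 10*j - 8) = (j - 4)*(j - 1)*(j + 1)*(j^2 - 2*j - 8) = (j - 4)^2*(j - 1)*(j + 1)*(j + 2)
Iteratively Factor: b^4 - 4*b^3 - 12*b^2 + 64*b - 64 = (b - 2)*(b^3 - 2*b^2 - 16*b + 32) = (b - 2)*(b + 4)*(b^2 - 6*b + 8) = (b - 4)*(b - 2)*(b + 4)*(b - 2)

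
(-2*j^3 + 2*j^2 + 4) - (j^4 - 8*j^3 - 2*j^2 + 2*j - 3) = -j^4 + 6*j^3 + 4*j^2 - 2*j + 7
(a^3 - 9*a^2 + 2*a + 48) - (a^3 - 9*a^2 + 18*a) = 48 - 16*a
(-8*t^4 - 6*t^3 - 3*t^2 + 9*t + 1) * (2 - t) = 8*t^5 - 10*t^4 - 9*t^3 - 15*t^2 + 17*t + 2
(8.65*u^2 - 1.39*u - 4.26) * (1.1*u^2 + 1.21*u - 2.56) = 9.515*u^4 + 8.9375*u^3 - 28.5119*u^2 - 1.5962*u + 10.9056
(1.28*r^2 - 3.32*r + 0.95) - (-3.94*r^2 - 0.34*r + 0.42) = 5.22*r^2 - 2.98*r + 0.53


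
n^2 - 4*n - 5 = (n - 5)*(n + 1)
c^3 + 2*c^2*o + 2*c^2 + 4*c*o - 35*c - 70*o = (c - 5)*(c + 7)*(c + 2*o)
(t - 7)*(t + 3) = t^2 - 4*t - 21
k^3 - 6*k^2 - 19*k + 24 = (k - 8)*(k - 1)*(k + 3)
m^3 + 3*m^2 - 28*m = m*(m - 4)*(m + 7)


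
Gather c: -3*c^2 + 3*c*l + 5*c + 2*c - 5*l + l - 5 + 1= -3*c^2 + c*(3*l + 7) - 4*l - 4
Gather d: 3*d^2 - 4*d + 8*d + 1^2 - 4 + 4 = 3*d^2 + 4*d + 1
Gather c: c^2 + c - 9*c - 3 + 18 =c^2 - 8*c + 15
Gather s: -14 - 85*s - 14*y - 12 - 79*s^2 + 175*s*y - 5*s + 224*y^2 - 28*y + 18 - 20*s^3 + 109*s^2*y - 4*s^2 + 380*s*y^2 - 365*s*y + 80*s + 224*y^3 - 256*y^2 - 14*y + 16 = -20*s^3 + s^2*(109*y - 83) + s*(380*y^2 - 190*y - 10) + 224*y^3 - 32*y^2 - 56*y + 8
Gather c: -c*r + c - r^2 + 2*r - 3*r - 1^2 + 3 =c*(1 - r) - r^2 - r + 2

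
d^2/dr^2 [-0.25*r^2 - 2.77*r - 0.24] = -0.500000000000000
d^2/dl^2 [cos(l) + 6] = -cos(l)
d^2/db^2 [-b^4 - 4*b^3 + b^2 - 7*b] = -12*b^2 - 24*b + 2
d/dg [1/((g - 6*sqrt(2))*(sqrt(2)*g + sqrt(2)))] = sqrt(2)*((-g + 6*sqrt(2))*(g + 1) - (g - 6*sqrt(2))^2)/(2*(g + 1)^2*(g - 6*sqrt(2))^3)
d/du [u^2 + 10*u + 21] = 2*u + 10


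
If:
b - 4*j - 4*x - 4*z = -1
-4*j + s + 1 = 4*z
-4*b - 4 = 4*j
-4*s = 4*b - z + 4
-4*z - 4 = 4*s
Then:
No Solution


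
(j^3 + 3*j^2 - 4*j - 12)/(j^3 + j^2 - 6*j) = (j + 2)/j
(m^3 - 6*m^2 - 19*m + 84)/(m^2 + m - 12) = m - 7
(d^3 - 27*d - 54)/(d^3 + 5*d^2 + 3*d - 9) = (d - 6)/(d - 1)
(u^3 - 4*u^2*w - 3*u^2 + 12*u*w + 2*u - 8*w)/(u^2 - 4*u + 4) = (u^2 - 4*u*w - u + 4*w)/(u - 2)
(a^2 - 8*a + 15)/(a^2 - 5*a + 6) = (a - 5)/(a - 2)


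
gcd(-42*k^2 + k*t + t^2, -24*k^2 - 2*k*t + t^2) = -6*k + t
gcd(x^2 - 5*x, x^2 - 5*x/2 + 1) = 1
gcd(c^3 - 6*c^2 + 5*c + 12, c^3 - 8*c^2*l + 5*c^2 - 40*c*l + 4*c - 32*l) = c + 1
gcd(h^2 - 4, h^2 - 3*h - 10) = h + 2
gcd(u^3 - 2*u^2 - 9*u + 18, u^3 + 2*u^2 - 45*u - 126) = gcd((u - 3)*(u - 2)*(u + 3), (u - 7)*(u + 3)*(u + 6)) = u + 3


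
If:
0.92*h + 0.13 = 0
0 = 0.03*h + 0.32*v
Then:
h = -0.14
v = 0.01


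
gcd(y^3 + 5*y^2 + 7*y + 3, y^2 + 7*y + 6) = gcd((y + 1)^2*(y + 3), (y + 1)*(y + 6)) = y + 1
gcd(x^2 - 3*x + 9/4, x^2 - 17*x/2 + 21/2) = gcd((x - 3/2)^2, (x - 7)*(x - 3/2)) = x - 3/2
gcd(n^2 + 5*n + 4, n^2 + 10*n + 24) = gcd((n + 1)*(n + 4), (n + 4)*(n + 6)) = n + 4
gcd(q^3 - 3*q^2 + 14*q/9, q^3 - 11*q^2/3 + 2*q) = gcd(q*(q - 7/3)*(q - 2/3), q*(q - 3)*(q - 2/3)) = q^2 - 2*q/3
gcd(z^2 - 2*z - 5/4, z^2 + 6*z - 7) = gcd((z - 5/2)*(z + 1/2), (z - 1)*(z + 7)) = 1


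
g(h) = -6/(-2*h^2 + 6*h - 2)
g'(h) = -6*(4*h - 6)/(-2*h^2 + 6*h - 2)^2 = 3*(3 - 2*h)/(h^2 - 3*h + 1)^2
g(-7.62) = 0.04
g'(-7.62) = 0.01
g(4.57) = 0.37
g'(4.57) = -0.28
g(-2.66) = 0.19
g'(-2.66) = 0.10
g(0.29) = 14.01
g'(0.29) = 158.38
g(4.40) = 0.42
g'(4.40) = -0.34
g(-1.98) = 0.28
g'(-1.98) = 0.18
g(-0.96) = 0.62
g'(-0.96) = 0.64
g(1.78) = -2.56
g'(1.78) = -1.22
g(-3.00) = 0.16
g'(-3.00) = 0.07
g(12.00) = 0.03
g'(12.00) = -0.00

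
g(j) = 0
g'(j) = 0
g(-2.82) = 0.00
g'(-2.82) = 0.00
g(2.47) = 0.00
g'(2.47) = 0.00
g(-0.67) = 0.00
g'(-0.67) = 0.00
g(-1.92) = 0.00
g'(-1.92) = 0.00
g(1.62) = 0.00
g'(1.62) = 0.00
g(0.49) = 0.00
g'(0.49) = 0.00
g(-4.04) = 0.00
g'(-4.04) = 0.00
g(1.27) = 0.00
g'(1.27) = 0.00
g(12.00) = 0.00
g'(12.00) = 0.00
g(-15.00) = 0.00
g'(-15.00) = 0.00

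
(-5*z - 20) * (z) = -5*z^2 - 20*z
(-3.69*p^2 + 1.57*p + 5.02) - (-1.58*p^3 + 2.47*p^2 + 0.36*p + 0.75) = 1.58*p^3 - 6.16*p^2 + 1.21*p + 4.27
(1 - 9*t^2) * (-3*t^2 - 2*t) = 27*t^4 + 18*t^3 - 3*t^2 - 2*t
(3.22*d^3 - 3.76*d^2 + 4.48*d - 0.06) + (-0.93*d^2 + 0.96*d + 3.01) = 3.22*d^3 - 4.69*d^2 + 5.44*d + 2.95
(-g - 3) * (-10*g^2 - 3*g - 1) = 10*g^3 + 33*g^2 + 10*g + 3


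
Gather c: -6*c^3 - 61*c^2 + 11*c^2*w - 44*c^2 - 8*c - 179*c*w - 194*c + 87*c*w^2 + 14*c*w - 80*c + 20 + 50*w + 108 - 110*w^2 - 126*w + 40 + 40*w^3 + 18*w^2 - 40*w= -6*c^3 + c^2*(11*w - 105) + c*(87*w^2 - 165*w - 282) + 40*w^3 - 92*w^2 - 116*w + 168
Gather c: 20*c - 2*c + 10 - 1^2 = 18*c + 9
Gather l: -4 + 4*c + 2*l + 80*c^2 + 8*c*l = 80*c^2 + 4*c + l*(8*c + 2) - 4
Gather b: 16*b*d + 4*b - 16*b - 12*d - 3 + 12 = b*(16*d - 12) - 12*d + 9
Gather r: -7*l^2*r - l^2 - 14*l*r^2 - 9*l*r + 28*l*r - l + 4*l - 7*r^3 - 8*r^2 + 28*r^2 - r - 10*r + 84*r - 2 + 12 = -l^2 + 3*l - 7*r^3 + r^2*(20 - 14*l) + r*(-7*l^2 + 19*l + 73) + 10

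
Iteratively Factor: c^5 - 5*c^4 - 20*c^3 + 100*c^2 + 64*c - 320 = (c + 4)*(c^4 - 9*c^3 + 16*c^2 + 36*c - 80) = (c - 2)*(c + 4)*(c^3 - 7*c^2 + 2*c + 40) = (c - 2)*(c + 2)*(c + 4)*(c^2 - 9*c + 20) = (c - 4)*(c - 2)*(c + 2)*(c + 4)*(c - 5)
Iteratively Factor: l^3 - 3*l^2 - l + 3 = (l - 1)*(l^2 - 2*l - 3) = (l - 3)*(l - 1)*(l + 1)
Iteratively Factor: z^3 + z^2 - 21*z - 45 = (z - 5)*(z^2 + 6*z + 9) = (z - 5)*(z + 3)*(z + 3)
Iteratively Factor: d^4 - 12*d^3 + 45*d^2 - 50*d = (d - 2)*(d^3 - 10*d^2 + 25*d) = (d - 5)*(d - 2)*(d^2 - 5*d) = d*(d - 5)*(d - 2)*(d - 5)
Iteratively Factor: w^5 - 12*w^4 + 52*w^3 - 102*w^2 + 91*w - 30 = (w - 3)*(w^4 - 9*w^3 + 25*w^2 - 27*w + 10) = (w - 3)*(w - 1)*(w^3 - 8*w^2 + 17*w - 10) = (w - 5)*(w - 3)*(w - 1)*(w^2 - 3*w + 2) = (w - 5)*(w - 3)*(w - 2)*(w - 1)*(w - 1)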